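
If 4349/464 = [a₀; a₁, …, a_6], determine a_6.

7

Apply division with remainder until the remainder is 0:
4349 ÷ 464 → quotient 9, remainder 173
464 ÷ 173 → quotient 2, remainder 118
173 ÷ 118 → quotient 1, remainder 55
118 ÷ 55 → quotient 2, remainder 8
55 ÷ 8 → quotient 6, remainder 7
8 ÷ 7 → quotient 1, remainder 1
7 ÷ 1 → quotient 7, remainder 0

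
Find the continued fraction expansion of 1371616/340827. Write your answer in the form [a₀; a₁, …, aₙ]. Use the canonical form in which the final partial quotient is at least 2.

⌊1371616/340827⌋ = 4, remainder 8308
⌊340827/8308⌋ = 41, remainder 199
⌊8308/199⌋ = 41, remainder 149
⌊199/149⌋ = 1, remainder 50
⌊149/50⌋ = 2, remainder 49
⌊50/49⌋ = 1, remainder 1
⌊49/1⌋ = 49, remainder 0

[4; 41, 41, 1, 2, 1, 49]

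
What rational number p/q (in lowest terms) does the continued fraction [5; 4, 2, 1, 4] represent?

Collapse the nested fraction from the inside out:
Start with 4.
1 + 1/(4/1) = 1 + 1/4 = 5/4
2 + 1/(5/4) = 2 + 4/5 = 14/5
4 + 1/(14/5) = 4 + 5/14 = 61/14
5 + 1/(61/14) = 5 + 14/61 = 319/61

319/61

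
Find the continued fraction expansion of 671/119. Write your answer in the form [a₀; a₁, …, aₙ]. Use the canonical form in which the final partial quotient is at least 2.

671 = 5·119 + 76, so a_0 = 5
119 = 1·76 + 43, so a_1 = 1
76 = 1·43 + 33, so a_2 = 1
43 = 1·33 + 10, so a_3 = 1
33 = 3·10 + 3, so a_4 = 3
10 = 3·3 + 1, so a_5 = 3
3 = 3·1 + 0, so a_6 = 3

[5; 1, 1, 1, 3, 3, 3]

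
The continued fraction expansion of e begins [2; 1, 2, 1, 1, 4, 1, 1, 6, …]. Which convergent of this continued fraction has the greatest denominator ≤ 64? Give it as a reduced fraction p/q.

a_0 = 2: 2/1  (≤ bound)
a_1 = 1: 3/1  (≤ bound)
a_2 = 2: 8/3  (≤ bound)
a_3 = 1: 11/4  (≤ bound)
a_4 = 1: 19/7  (≤ bound)
a_5 = 4: 87/32  (≤ bound)
a_6 = 1: 106/39  (≤ bound)
a_7 = 1: 193/71  (> 64, stop)

106/39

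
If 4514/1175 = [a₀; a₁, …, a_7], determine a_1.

4514 = 3·1175 + 989, so a_0 = 3
1175 = 1·989 + 186, so a_1 = 1

1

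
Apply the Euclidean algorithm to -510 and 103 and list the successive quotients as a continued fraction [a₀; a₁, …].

-510 ÷ 103 → quotient -5, remainder 5
103 ÷ 5 → quotient 20, remainder 3
5 ÷ 3 → quotient 1, remainder 2
3 ÷ 2 → quotient 1, remainder 1
2 ÷ 1 → quotient 2, remainder 0

[-5; 20, 1, 1, 2]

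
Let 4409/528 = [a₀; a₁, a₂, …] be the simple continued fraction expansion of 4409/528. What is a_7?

3

⌊4409/528⌋ = 8, remainder 185
⌊528/185⌋ = 2, remainder 158
⌊185/158⌋ = 1, remainder 27
⌊158/27⌋ = 5, remainder 23
⌊27/23⌋ = 1, remainder 4
⌊23/4⌋ = 5, remainder 3
⌊4/3⌋ = 1, remainder 1
⌊3/1⌋ = 3, remainder 0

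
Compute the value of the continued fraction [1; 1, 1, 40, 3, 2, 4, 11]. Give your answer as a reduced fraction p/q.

42759/28390

a_0 = 1: 1/1
a_1 = 1: 2/1
a_2 = 1: 3/2
a_3 = 40: 122/81
a_4 = 3: 369/245
a_5 = 2: 860/571
a_6 = 4: 3809/2529
a_7 = 11: 42759/28390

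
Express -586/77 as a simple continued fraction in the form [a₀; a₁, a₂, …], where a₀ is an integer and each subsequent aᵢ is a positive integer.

Run the Euclidean algorithm, recording each quotient:
⌊-586/77⌋ = -8, remainder 30
⌊77/30⌋ = 2, remainder 17
⌊30/17⌋ = 1, remainder 13
⌊17/13⌋ = 1, remainder 4
⌊13/4⌋ = 3, remainder 1
⌊4/1⌋ = 4, remainder 0

[-8; 2, 1, 1, 3, 4]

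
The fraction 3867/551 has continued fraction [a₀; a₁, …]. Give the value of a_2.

10

Run the Euclidean algorithm, recording each quotient:
⌊3867/551⌋ = 7, remainder 10
⌊551/10⌋ = 55, remainder 1
⌊10/1⌋ = 10, remainder 0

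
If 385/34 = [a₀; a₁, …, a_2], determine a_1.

3

Apply division with remainder until the remainder is 0:
385 = 11·34 + 11, so a_0 = 11
34 = 3·11 + 1, so a_1 = 3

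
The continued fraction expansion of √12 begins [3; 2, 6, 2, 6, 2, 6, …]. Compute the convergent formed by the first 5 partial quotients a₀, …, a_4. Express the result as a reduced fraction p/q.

627/181

Work from the innermost term outward:
Start with 6.
2 + 1/(6/1) = 2 + 1/6 = 13/6
6 + 1/(13/6) = 6 + 6/13 = 84/13
2 + 1/(84/13) = 2 + 13/84 = 181/84
3 + 1/(181/84) = 3 + 84/181 = 627/181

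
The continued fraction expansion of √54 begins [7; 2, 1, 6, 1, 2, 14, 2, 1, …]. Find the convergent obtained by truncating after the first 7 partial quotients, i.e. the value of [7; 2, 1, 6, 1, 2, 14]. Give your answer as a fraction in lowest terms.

Build up convergents one term at a time:
a_0 = 7: 7/1
a_1 = 2: 15/2
a_2 = 1: 22/3
a_3 = 6: 147/20
a_4 = 1: 169/23
a_5 = 2: 485/66
a_6 = 14: 6959/947

6959/947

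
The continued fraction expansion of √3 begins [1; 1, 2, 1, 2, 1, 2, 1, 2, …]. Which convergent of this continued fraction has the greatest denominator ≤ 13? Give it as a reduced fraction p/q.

a_0 = 1: 1/1  (≤ bound)
a_1 = 1: 2/1  (≤ bound)
a_2 = 2: 5/3  (≤ bound)
a_3 = 1: 7/4  (≤ bound)
a_4 = 2: 19/11  (≤ bound)
a_5 = 1: 26/15  (> 13, stop)

19/11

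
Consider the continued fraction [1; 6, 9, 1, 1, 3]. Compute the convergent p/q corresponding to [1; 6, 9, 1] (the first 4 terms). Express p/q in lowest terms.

Start with 1.
9 + 1/(1/1) = 9 + 1/1 = 10/1
6 + 1/(10/1) = 6 + 1/10 = 61/10
1 + 1/(61/10) = 1 + 10/61 = 71/61

71/61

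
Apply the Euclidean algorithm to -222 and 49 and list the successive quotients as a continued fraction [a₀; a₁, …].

[-5; 2, 7, 1, 2]

-222 = -5·49 + 23, so a_0 = -5
49 = 2·23 + 3, so a_1 = 2
23 = 7·3 + 2, so a_2 = 7
3 = 1·2 + 1, so a_3 = 1
2 = 2·1 + 0, so a_4 = 2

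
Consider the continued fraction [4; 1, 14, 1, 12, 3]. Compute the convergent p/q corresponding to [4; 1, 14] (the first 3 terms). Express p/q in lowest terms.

74/15

Collapse the nested fraction from the inside out:
Start with 14.
1 + 1/(14/1) = 1 + 1/14 = 15/14
4 + 1/(15/14) = 4 + 14/15 = 74/15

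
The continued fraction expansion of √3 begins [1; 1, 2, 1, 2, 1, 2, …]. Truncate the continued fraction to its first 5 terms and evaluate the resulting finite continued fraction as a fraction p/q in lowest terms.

a_0 = 1: 1/1
a_1 = 1: 2/1
a_2 = 2: 5/3
a_3 = 1: 7/4
a_4 = 2: 19/11

19/11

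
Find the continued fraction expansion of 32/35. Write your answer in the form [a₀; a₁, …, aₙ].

[0; 1, 10, 1, 2]

Run the Euclidean algorithm, recording each quotient:
⌊32/35⌋ = 0, remainder 32
⌊35/32⌋ = 1, remainder 3
⌊32/3⌋ = 10, remainder 2
⌊3/2⌋ = 1, remainder 1
⌊2/1⌋ = 2, remainder 0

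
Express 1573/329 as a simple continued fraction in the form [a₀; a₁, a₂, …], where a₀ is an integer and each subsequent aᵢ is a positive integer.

[4; 1, 3, 1, 1, 3, 10]

⌊1573/329⌋ = 4, remainder 257
⌊329/257⌋ = 1, remainder 72
⌊257/72⌋ = 3, remainder 41
⌊72/41⌋ = 1, remainder 31
⌊41/31⌋ = 1, remainder 10
⌊31/10⌋ = 3, remainder 1
⌊10/1⌋ = 10, remainder 0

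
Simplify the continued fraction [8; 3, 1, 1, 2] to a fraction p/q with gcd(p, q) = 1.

Start with 2.
1 + 1/(2/1) = 1 + 1/2 = 3/2
1 + 1/(3/2) = 1 + 2/3 = 5/3
3 + 1/(5/3) = 3 + 3/5 = 18/5
8 + 1/(18/5) = 8 + 5/18 = 149/18

149/18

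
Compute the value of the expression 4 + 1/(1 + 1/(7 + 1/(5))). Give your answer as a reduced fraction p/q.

200/41

Starting at the tail and folding back:
Start with 5.
7 + 1/(5/1) = 7 + 1/5 = 36/5
1 + 1/(36/5) = 1 + 5/36 = 41/36
4 + 1/(41/36) = 4 + 36/41 = 200/41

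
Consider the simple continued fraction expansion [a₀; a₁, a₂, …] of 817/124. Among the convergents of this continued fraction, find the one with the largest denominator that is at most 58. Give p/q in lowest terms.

112/17

List convergents until the denominator exceeds the bound:
a_0 = 6: 6/1  (≤ bound)
a_1 = 1: 7/1  (≤ bound)
a_2 = 1: 13/2  (≤ bound)
a_3 = 2: 33/5  (≤ bound)
a_4 = 3: 112/17  (≤ bound)
a_5 = 7: 817/124  (> 58, stop)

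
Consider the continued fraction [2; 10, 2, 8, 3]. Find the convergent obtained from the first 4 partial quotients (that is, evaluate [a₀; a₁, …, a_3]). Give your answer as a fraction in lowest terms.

Start with 8.
2 + 1/(8/1) = 2 + 1/8 = 17/8
10 + 1/(17/8) = 10 + 8/17 = 178/17
2 + 1/(178/17) = 2 + 17/178 = 373/178

373/178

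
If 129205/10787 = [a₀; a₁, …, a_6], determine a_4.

129205 ÷ 10787 → quotient 11, remainder 10548
10787 ÷ 10548 → quotient 1, remainder 239
10548 ÷ 239 → quotient 44, remainder 32
239 ÷ 32 → quotient 7, remainder 15
32 ÷ 15 → quotient 2, remainder 2

2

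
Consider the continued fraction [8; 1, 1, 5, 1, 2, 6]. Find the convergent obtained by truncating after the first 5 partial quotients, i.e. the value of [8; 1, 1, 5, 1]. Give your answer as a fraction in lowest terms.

a_0 = 8: 8/1
a_1 = 1: 9/1
a_2 = 1: 17/2
a_3 = 5: 94/11
a_4 = 1: 111/13

111/13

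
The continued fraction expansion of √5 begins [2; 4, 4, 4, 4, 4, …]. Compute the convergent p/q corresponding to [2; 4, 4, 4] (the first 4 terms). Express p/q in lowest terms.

161/72

Work from the innermost term outward:
Start with 4.
4 + 1/(4/1) = 4 + 1/4 = 17/4
4 + 1/(17/4) = 4 + 4/17 = 72/17
2 + 1/(72/17) = 2 + 17/72 = 161/72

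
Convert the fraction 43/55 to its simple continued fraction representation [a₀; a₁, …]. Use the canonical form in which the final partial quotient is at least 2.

Apply division with remainder until the remainder is 0:
⌊43/55⌋ = 0, remainder 43
⌊55/43⌋ = 1, remainder 12
⌊43/12⌋ = 3, remainder 7
⌊12/7⌋ = 1, remainder 5
⌊7/5⌋ = 1, remainder 2
⌊5/2⌋ = 2, remainder 1
⌊2/1⌋ = 2, remainder 0

[0; 1, 3, 1, 1, 2, 2]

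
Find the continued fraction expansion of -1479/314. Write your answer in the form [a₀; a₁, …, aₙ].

[-5; 3, 2, 4, 1, 1, 4]

-1479 = -5·314 + 91, so a_0 = -5
314 = 3·91 + 41, so a_1 = 3
91 = 2·41 + 9, so a_2 = 2
41 = 4·9 + 5, so a_3 = 4
9 = 1·5 + 4, so a_4 = 1
5 = 1·4 + 1, so a_5 = 1
4 = 4·1 + 0, so a_6 = 4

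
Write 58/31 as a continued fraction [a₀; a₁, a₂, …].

58 = 1·31 + 27, so a_0 = 1
31 = 1·27 + 4, so a_1 = 1
27 = 6·4 + 3, so a_2 = 6
4 = 1·3 + 1, so a_3 = 1
3 = 3·1 + 0, so a_4 = 3

[1; 1, 6, 1, 3]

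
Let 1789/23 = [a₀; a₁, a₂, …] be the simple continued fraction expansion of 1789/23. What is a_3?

Run the Euclidean algorithm, recording each quotient:
⌊1789/23⌋ = 77, remainder 18
⌊23/18⌋ = 1, remainder 5
⌊18/5⌋ = 3, remainder 3
⌊5/3⌋ = 1, remainder 2

1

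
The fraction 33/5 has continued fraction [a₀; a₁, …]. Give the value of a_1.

Run the Euclidean algorithm, recording each quotient:
⌊33/5⌋ = 6, remainder 3
⌊5/3⌋ = 1, remainder 2

1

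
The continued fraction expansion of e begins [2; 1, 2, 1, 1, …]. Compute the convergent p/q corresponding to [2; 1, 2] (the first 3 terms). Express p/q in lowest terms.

8/3

Start with 2.
1 + 1/(2/1) = 1 + 1/2 = 3/2
2 + 1/(3/2) = 2 + 2/3 = 8/3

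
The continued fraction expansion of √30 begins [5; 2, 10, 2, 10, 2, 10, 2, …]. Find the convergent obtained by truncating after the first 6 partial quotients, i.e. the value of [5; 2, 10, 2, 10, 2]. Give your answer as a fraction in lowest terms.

5291/966

Starting at the tail and folding back:
Start with 2.
10 + 1/(2/1) = 10 + 1/2 = 21/2
2 + 1/(21/2) = 2 + 2/21 = 44/21
10 + 1/(44/21) = 10 + 21/44 = 461/44
2 + 1/(461/44) = 2 + 44/461 = 966/461
5 + 1/(966/461) = 5 + 461/966 = 5291/966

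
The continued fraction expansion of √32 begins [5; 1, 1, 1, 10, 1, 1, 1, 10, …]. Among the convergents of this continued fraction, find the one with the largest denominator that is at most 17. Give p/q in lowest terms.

a_0 = 5: 5/1  (≤ bound)
a_1 = 1: 6/1  (≤ bound)
a_2 = 1: 11/2  (≤ bound)
a_3 = 1: 17/3  (≤ bound)
a_4 = 10: 181/32  (> 17, stop)

17/3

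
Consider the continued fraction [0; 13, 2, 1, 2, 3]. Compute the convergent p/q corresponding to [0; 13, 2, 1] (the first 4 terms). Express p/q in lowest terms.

3/40

a_0 = 0: 0/1
a_1 = 13: 1/13
a_2 = 2: 2/27
a_3 = 1: 3/40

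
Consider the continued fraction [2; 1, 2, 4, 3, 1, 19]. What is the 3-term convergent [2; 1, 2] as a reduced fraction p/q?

Use the convergent recurrence hₖ = aₖ·hₖ₋₁ + hₖ₋₂ (and likewise for the denominators kₖ):
a_0 = 2: 2/1
a_1 = 1: 3/1
a_2 = 2: 8/3

8/3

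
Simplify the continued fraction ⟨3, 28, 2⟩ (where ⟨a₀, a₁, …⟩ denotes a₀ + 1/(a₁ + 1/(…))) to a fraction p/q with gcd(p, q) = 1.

Start with 2.
28 + 1/(2/1) = 28 + 1/2 = 57/2
3 + 1/(57/2) = 3 + 2/57 = 173/57

173/57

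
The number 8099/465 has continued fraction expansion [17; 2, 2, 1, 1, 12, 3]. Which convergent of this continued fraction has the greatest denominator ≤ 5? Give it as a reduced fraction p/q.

87/5

a_0 = 17: 17/1  (≤ bound)
a_1 = 2: 35/2  (≤ bound)
a_2 = 2: 87/5  (≤ bound)
a_3 = 1: 122/7  (> 5, stop)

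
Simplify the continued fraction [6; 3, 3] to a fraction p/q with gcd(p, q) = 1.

63/10

Start with 3.
3 + 1/(3/1) = 3 + 1/3 = 10/3
6 + 1/(10/3) = 6 + 3/10 = 63/10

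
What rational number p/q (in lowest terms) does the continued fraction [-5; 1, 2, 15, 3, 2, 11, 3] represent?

-50076/11575

Start with 3.
11 + 1/(3/1) = 11 + 1/3 = 34/3
2 + 1/(34/3) = 2 + 3/34 = 71/34
3 + 1/(71/34) = 3 + 34/71 = 247/71
15 + 1/(247/71) = 15 + 71/247 = 3776/247
2 + 1/(3776/247) = 2 + 247/3776 = 7799/3776
1 + 1/(7799/3776) = 1 + 3776/7799 = 11575/7799
-5 + 1/(11575/7799) = -5 + 7799/11575 = -50076/11575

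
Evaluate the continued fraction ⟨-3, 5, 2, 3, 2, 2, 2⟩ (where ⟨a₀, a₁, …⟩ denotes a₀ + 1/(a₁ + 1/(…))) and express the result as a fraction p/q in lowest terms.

a_0 = -3: -3/1
a_1 = 5: -14/5
a_2 = 2: -31/11
a_3 = 3: -107/38
a_4 = 2: -245/87
a_5 = 2: -597/212
a_6 = 2: -1439/511

-1439/511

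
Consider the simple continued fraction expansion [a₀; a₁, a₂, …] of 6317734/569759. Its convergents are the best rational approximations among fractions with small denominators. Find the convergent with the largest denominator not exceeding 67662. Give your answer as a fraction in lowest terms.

a_0 = 11: 11/1  (≤ bound)
a_1 = 11: 122/11  (≤ bound)
a_2 = 3: 377/34  (≤ bound)
a_3 = 4: 1630/147  (≤ bound)
a_4 = 14: 23197/2092  (≤ bound)
a_5 = 54: 1254268/113115  (> 67662, stop)

23197/2092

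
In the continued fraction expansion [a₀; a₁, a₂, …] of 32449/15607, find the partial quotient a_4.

Repeatedly divide and take the remainder:
⌊32449/15607⌋ = 2, remainder 1235
⌊15607/1235⌋ = 12, remainder 787
⌊1235/787⌋ = 1, remainder 448
⌊787/448⌋ = 1, remainder 339
⌊448/339⌋ = 1, remainder 109

1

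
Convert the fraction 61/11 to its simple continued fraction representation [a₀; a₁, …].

⌊61/11⌋ = 5, remainder 6
⌊11/6⌋ = 1, remainder 5
⌊6/5⌋ = 1, remainder 1
⌊5/1⌋ = 5, remainder 0

[5; 1, 1, 5]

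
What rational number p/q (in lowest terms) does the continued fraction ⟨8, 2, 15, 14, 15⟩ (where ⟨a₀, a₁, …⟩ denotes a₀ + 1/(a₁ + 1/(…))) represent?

55748/6571

a_0 = 8: 8/1
a_1 = 2: 17/2
a_2 = 15: 263/31
a_3 = 14: 3699/436
a_4 = 15: 55748/6571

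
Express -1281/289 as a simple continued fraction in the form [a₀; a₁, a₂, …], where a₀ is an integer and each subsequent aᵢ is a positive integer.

[-5; 1, 1, 3, 4, 1, 7]

-1281 = -5·289 + 164, so a_0 = -5
289 = 1·164 + 125, so a_1 = 1
164 = 1·125 + 39, so a_2 = 1
125 = 3·39 + 8, so a_3 = 3
39 = 4·8 + 7, so a_4 = 4
8 = 1·7 + 1, so a_5 = 1
7 = 7·1 + 0, so a_6 = 7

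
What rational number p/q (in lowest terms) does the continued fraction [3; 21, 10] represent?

Build up convergents one term at a time:
a_0 = 3: 3/1
a_1 = 21: 64/21
a_2 = 10: 643/211

643/211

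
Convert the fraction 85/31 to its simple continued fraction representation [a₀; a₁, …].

[2; 1, 2, 1, 7]

85 = 2·31 + 23, so a_0 = 2
31 = 1·23 + 8, so a_1 = 1
23 = 2·8 + 7, so a_2 = 2
8 = 1·7 + 1, so a_3 = 1
7 = 7·1 + 0, so a_4 = 7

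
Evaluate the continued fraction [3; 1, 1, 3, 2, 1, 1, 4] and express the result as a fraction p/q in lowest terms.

638/179

a_0 = 3: 3/1
a_1 = 1: 4/1
a_2 = 1: 7/2
a_3 = 3: 25/7
a_4 = 2: 57/16
a_5 = 1: 82/23
a_6 = 1: 139/39
a_7 = 4: 638/179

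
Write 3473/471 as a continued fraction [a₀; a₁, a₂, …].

[7; 2, 1, 2, 11, 2, 2]

3473 = 7·471 + 176, so a_0 = 7
471 = 2·176 + 119, so a_1 = 2
176 = 1·119 + 57, so a_2 = 1
119 = 2·57 + 5, so a_3 = 2
57 = 11·5 + 2, so a_4 = 11
5 = 2·2 + 1, so a_5 = 2
2 = 2·1 + 0, so a_6 = 2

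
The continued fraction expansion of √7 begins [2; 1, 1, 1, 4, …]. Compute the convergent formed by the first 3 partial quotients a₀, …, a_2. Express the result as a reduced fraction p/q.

Work from the innermost term outward:
Start with 1.
1 + 1/(1/1) = 1 + 1/1 = 2/1
2 + 1/(2/1) = 2 + 1/2 = 5/2

5/2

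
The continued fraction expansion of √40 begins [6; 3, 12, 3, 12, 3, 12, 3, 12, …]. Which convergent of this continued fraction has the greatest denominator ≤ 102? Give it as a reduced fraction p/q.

234/37

a_0 = 6: 6/1  (≤ bound)
a_1 = 3: 19/3  (≤ bound)
a_2 = 12: 234/37  (≤ bound)
a_3 = 3: 721/114  (> 102, stop)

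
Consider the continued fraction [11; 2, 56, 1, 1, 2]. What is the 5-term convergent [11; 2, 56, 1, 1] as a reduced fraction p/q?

2621/228

Use the convergent recurrence hₖ = aₖ·hₖ₋₁ + hₖ₋₂ (and likewise for the denominators kₖ):
a_0 = 11: 11/1
a_1 = 2: 23/2
a_2 = 56: 1299/113
a_3 = 1: 1322/115
a_4 = 1: 2621/228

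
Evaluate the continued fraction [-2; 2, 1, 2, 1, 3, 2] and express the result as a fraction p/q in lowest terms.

-152/93

a_0 = -2: -2/1
a_1 = 2: -3/2
a_2 = 1: -5/3
a_3 = 2: -13/8
a_4 = 1: -18/11
a_5 = 3: -67/41
a_6 = 2: -152/93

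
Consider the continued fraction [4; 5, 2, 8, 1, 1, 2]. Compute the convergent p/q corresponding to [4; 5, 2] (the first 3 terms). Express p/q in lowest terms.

46/11

a_0 = 4: 4/1
a_1 = 5: 21/5
a_2 = 2: 46/11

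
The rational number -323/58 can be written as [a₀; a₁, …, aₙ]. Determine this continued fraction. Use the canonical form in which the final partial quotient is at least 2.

[-6; 2, 3, 8]

Repeatedly divide and take the remainder:
-323 ÷ 58 → quotient -6, remainder 25
58 ÷ 25 → quotient 2, remainder 8
25 ÷ 8 → quotient 3, remainder 1
8 ÷ 1 → quotient 8, remainder 0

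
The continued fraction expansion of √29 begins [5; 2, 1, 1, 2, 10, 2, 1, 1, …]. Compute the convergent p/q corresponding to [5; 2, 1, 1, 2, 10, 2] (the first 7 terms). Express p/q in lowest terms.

a_0 = 5: 5/1
a_1 = 2: 11/2
a_2 = 1: 16/3
a_3 = 1: 27/5
a_4 = 2: 70/13
a_5 = 10: 727/135
a_6 = 2: 1524/283

1524/283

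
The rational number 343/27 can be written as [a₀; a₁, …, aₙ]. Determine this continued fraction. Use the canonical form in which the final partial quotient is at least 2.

[12; 1, 2, 2, 1, 2]

Repeatedly divide and take the remainder:
⌊343/27⌋ = 12, remainder 19
⌊27/19⌋ = 1, remainder 8
⌊19/8⌋ = 2, remainder 3
⌊8/3⌋ = 2, remainder 2
⌊3/2⌋ = 1, remainder 1
⌊2/1⌋ = 2, remainder 0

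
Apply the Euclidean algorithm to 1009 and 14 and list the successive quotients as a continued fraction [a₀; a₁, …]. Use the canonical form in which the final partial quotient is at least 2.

Repeatedly divide and take the remainder:
⌊1009/14⌋ = 72, remainder 1
⌊14/1⌋ = 14, remainder 0

[72; 14]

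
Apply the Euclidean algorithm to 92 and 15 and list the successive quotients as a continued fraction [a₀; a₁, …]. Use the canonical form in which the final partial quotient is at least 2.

[6; 7, 2]

92 ÷ 15 → quotient 6, remainder 2
15 ÷ 2 → quotient 7, remainder 1
2 ÷ 1 → quotient 2, remainder 0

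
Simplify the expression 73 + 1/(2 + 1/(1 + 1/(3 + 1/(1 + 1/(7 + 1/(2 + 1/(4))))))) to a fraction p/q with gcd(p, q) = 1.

76072/1037

Start with 4.
2 + 1/(4/1) = 2 + 1/4 = 9/4
7 + 1/(9/4) = 7 + 4/9 = 67/9
1 + 1/(67/9) = 1 + 9/67 = 76/67
3 + 1/(76/67) = 3 + 67/76 = 295/76
1 + 1/(295/76) = 1 + 76/295 = 371/295
2 + 1/(371/295) = 2 + 295/371 = 1037/371
73 + 1/(1037/371) = 73 + 371/1037 = 76072/1037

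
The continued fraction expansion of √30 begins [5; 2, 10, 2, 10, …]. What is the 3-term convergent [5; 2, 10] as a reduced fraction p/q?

115/21

Start with 10.
2 + 1/(10/1) = 2 + 1/10 = 21/10
5 + 1/(21/10) = 5 + 10/21 = 115/21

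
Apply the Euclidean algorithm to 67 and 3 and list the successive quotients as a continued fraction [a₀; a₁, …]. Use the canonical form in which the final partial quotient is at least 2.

Apply division with remainder until the remainder is 0:
67 = 22·3 + 1, so a_0 = 22
3 = 3·1 + 0, so a_1 = 3

[22; 3]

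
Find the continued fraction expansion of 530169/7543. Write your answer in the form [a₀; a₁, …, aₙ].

[70; 3, 2, 39, 2, 13]

530169 ÷ 7543 → quotient 70, remainder 2159
7543 ÷ 2159 → quotient 3, remainder 1066
2159 ÷ 1066 → quotient 2, remainder 27
1066 ÷ 27 → quotient 39, remainder 13
27 ÷ 13 → quotient 2, remainder 1
13 ÷ 1 → quotient 13, remainder 0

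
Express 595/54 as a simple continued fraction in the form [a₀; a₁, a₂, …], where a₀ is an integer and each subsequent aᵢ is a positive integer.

⌊595/54⌋ = 11, remainder 1
⌊54/1⌋ = 54, remainder 0

[11; 54]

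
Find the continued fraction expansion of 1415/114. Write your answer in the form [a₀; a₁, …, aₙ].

[12; 2, 2, 2, 1, 6]

Apply division with remainder until the remainder is 0:
⌊1415/114⌋ = 12, remainder 47
⌊114/47⌋ = 2, remainder 20
⌊47/20⌋ = 2, remainder 7
⌊20/7⌋ = 2, remainder 6
⌊7/6⌋ = 1, remainder 1
⌊6/1⌋ = 6, remainder 0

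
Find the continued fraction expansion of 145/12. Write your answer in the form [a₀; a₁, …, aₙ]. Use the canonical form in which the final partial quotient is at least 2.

145 = 12·12 + 1, so a_0 = 12
12 = 12·1 + 0, so a_1 = 12

[12; 12]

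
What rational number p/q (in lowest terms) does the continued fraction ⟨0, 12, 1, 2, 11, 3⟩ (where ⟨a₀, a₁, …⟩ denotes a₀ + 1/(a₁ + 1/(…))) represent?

Compute successive convergents:
a_0 = 0: 0/1
a_1 = 12: 1/12
a_2 = 1: 1/13
a_3 = 2: 3/38
a_4 = 11: 34/431
a_5 = 3: 105/1331

105/1331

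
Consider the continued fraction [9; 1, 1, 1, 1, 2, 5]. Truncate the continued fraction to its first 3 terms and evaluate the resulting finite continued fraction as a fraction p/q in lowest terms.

19/2

Build up convergents one term at a time:
a_0 = 9: 9/1
a_1 = 1: 10/1
a_2 = 1: 19/2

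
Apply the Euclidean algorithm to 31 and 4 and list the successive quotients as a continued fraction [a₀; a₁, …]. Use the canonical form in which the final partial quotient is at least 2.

Run the Euclidean algorithm, recording each quotient:
31 ÷ 4 → quotient 7, remainder 3
4 ÷ 3 → quotient 1, remainder 1
3 ÷ 1 → quotient 3, remainder 0

[7; 1, 3]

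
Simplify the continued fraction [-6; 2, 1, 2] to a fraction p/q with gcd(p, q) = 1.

a_0 = -6: -6/1
a_1 = 2: -11/2
a_2 = 1: -17/3
a_3 = 2: -45/8

-45/8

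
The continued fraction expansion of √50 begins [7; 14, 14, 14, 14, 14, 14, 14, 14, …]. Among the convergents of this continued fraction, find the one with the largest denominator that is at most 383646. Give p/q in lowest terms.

List convergents until the denominator exceeds the bound:
a_0 = 7: 7/1  (≤ bound)
a_1 = 14: 99/14  (≤ bound)
a_2 = 14: 1393/197  (≤ bound)
a_3 = 14: 19601/2772  (≤ bound)
a_4 = 14: 275807/39005  (≤ bound)
a_5 = 14: 3880899/548842  (> 383646, stop)

275807/39005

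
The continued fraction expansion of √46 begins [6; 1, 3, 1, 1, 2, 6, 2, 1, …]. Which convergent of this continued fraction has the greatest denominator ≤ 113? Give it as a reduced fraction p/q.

List convergents until the denominator exceeds the bound:
a_0 = 6: 6/1  (≤ bound)
a_1 = 1: 7/1  (≤ bound)
a_2 = 3: 27/4  (≤ bound)
a_3 = 1: 34/5  (≤ bound)
a_4 = 1: 61/9  (≤ bound)
a_5 = 2: 156/23  (≤ bound)
a_6 = 6: 997/147  (> 113, stop)

156/23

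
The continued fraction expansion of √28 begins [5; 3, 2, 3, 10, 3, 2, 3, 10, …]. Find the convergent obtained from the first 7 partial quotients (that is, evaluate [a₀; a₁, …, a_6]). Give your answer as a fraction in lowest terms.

Compute successive convergents:
a_0 = 5: 5/1
a_1 = 3: 16/3
a_2 = 2: 37/7
a_3 = 3: 127/24
a_4 = 10: 1307/247
a_5 = 3: 4048/765
a_6 = 2: 9403/1777

9403/1777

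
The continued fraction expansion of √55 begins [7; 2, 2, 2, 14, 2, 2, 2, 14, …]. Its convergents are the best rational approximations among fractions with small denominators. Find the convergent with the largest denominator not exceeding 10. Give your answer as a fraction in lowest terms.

37/5

a_0 = 7: 7/1  (≤ bound)
a_1 = 2: 15/2  (≤ bound)
a_2 = 2: 37/5  (≤ bound)
a_3 = 2: 89/12  (> 10, stop)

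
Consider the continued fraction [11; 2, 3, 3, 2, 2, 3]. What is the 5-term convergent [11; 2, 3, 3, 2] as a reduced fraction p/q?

a_0 = 11: 11/1
a_1 = 2: 23/2
a_2 = 3: 80/7
a_3 = 3: 263/23
a_4 = 2: 606/53

606/53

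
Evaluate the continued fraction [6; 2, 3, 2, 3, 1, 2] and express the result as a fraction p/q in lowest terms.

Work from the innermost term outward:
Start with 2.
1 + 1/(2/1) = 1 + 1/2 = 3/2
3 + 1/(3/2) = 3 + 2/3 = 11/3
2 + 1/(11/3) = 2 + 3/11 = 25/11
3 + 1/(25/11) = 3 + 11/25 = 86/25
2 + 1/(86/25) = 2 + 25/86 = 197/86
6 + 1/(197/86) = 6 + 86/197 = 1268/197

1268/197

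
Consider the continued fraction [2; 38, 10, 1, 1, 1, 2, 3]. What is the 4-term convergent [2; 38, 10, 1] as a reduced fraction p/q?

849/419

Work from the innermost term outward:
Start with 1.
10 + 1/(1/1) = 10 + 1/1 = 11/1
38 + 1/(11/1) = 38 + 1/11 = 419/11
2 + 1/(419/11) = 2 + 11/419 = 849/419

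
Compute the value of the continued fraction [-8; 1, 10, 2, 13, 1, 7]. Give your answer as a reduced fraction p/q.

-18717/2641

Build up convergents one term at a time:
a_0 = -8: -8/1
a_1 = 1: -7/1
a_2 = 10: -78/11
a_3 = 2: -163/23
a_4 = 13: -2197/310
a_5 = 1: -2360/333
a_6 = 7: -18717/2641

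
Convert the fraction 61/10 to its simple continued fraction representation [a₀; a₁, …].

[6; 10]

61 ÷ 10 → quotient 6, remainder 1
10 ÷ 1 → quotient 10, remainder 0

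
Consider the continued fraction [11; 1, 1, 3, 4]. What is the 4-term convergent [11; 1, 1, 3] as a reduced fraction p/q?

Compute successive convergents:
a_0 = 11: 11/1
a_1 = 1: 12/1
a_2 = 1: 23/2
a_3 = 3: 81/7

81/7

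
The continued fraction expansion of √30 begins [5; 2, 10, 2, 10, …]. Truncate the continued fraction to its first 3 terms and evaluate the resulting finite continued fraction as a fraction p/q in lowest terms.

Collapse the nested fraction from the inside out:
Start with 10.
2 + 1/(10/1) = 2 + 1/10 = 21/10
5 + 1/(21/10) = 5 + 10/21 = 115/21

115/21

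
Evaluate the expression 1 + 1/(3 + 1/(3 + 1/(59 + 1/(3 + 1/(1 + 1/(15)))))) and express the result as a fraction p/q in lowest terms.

48781/37519

Start with 15.
1 + 1/(15/1) = 1 + 1/15 = 16/15
3 + 1/(16/15) = 3 + 15/16 = 63/16
59 + 1/(63/16) = 59 + 16/63 = 3733/63
3 + 1/(3733/63) = 3 + 63/3733 = 11262/3733
3 + 1/(11262/3733) = 3 + 3733/11262 = 37519/11262
1 + 1/(37519/11262) = 1 + 11262/37519 = 48781/37519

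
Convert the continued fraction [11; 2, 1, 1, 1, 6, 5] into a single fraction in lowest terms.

Start with 5.
6 + 1/(5/1) = 6 + 1/5 = 31/5
1 + 1/(31/5) = 1 + 5/31 = 36/31
1 + 1/(36/31) = 1 + 31/36 = 67/36
1 + 1/(67/36) = 1 + 36/67 = 103/67
2 + 1/(103/67) = 2 + 67/103 = 273/103
11 + 1/(273/103) = 11 + 103/273 = 3106/273

3106/273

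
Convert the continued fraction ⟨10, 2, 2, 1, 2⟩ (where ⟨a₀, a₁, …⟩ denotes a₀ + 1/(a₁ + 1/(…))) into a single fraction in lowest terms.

198/19

Start with 2.
1 + 1/(2/1) = 1 + 1/2 = 3/2
2 + 1/(3/2) = 2 + 2/3 = 8/3
2 + 1/(8/3) = 2 + 3/8 = 19/8
10 + 1/(19/8) = 10 + 8/19 = 198/19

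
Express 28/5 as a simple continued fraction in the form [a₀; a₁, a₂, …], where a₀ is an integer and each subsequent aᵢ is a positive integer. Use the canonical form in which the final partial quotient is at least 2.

Run the Euclidean algorithm, recording each quotient:
⌊28/5⌋ = 5, remainder 3
⌊5/3⌋ = 1, remainder 2
⌊3/2⌋ = 1, remainder 1
⌊2/1⌋ = 2, remainder 0

[5; 1, 1, 2]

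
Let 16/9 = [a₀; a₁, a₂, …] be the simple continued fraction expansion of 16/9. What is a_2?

3

⌊16/9⌋ = 1, remainder 7
⌊9/7⌋ = 1, remainder 2
⌊7/2⌋ = 3, remainder 1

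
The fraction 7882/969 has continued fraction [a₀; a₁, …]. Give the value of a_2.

⌊7882/969⌋ = 8, remainder 130
⌊969/130⌋ = 7, remainder 59
⌊130/59⌋ = 2, remainder 12

2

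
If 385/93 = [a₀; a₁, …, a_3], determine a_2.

⌊385/93⌋ = 4, remainder 13
⌊93/13⌋ = 7, remainder 2
⌊13/2⌋ = 6, remainder 1

6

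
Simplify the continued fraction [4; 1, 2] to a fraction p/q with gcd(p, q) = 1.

Use the convergent recurrence hₖ = aₖ·hₖ₋₁ + hₖ₋₂ (and likewise for the denominators kₖ):
a_0 = 4: 4/1
a_1 = 1: 5/1
a_2 = 2: 14/3

14/3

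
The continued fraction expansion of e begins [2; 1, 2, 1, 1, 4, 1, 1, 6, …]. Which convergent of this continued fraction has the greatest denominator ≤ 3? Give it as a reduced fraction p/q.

8/3

a_0 = 2: 2/1  (≤ bound)
a_1 = 1: 3/1  (≤ bound)
a_2 = 2: 8/3  (≤ bound)
a_3 = 1: 11/4  (> 3, stop)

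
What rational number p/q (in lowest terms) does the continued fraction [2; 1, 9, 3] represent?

Start with 3.
9 + 1/(3/1) = 9 + 1/3 = 28/3
1 + 1/(28/3) = 1 + 3/28 = 31/28
2 + 1/(31/28) = 2 + 28/31 = 90/31

90/31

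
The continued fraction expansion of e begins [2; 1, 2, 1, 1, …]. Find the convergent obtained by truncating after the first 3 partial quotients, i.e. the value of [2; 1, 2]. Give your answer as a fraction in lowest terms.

a_0 = 2: 2/1
a_1 = 1: 3/1
a_2 = 2: 8/3

8/3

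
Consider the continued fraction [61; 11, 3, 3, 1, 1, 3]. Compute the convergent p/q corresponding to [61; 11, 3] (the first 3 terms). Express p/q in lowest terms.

2077/34

a_0 = 61: 61/1
a_1 = 11: 672/11
a_2 = 3: 2077/34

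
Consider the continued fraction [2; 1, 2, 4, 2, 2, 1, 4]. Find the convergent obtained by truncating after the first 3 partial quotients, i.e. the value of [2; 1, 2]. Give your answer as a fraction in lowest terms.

a_0 = 2: 2/1
a_1 = 1: 3/1
a_2 = 2: 8/3

8/3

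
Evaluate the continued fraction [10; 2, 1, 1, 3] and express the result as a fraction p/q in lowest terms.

a_0 = 10: 10/1
a_1 = 2: 21/2
a_2 = 1: 31/3
a_3 = 1: 52/5
a_4 = 3: 187/18

187/18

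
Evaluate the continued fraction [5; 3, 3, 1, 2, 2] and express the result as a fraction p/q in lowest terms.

Start with 2.
2 + 1/(2/1) = 2 + 1/2 = 5/2
1 + 1/(5/2) = 1 + 2/5 = 7/5
3 + 1/(7/5) = 3 + 5/7 = 26/7
3 + 1/(26/7) = 3 + 7/26 = 85/26
5 + 1/(85/26) = 5 + 26/85 = 451/85

451/85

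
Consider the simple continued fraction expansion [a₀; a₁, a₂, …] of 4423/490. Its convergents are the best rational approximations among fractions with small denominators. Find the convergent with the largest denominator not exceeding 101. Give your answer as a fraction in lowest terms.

a_0 = 9: 9/1  (≤ bound)
a_1 = 37: 334/37  (≤ bound)
a_2 = 1: 343/38  (≤ bound)
a_3 = 2: 1020/113  (> 101, stop)

343/38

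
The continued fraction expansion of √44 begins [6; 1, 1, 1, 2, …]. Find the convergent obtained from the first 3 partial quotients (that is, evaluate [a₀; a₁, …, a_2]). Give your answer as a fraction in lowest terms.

Start with 1.
1 + 1/(1/1) = 1 + 1/1 = 2/1
6 + 1/(2/1) = 6 + 1/2 = 13/2

13/2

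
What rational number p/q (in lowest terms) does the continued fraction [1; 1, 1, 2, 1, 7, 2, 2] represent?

447/284

a_0 = 1: 1/1
a_1 = 1: 2/1
a_2 = 1: 3/2
a_3 = 2: 8/5
a_4 = 1: 11/7
a_5 = 7: 85/54
a_6 = 2: 181/115
a_7 = 2: 447/284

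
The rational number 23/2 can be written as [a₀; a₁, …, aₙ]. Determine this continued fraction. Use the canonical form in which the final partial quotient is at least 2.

[11; 2]

Apply division with remainder until the remainder is 0:
23 = 11·2 + 1, so a_0 = 11
2 = 2·1 + 0, so a_1 = 2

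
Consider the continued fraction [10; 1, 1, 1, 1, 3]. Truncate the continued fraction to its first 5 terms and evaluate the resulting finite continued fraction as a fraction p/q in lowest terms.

53/5

Build up convergents one term at a time:
a_0 = 10: 10/1
a_1 = 1: 11/1
a_2 = 1: 21/2
a_3 = 1: 32/3
a_4 = 1: 53/5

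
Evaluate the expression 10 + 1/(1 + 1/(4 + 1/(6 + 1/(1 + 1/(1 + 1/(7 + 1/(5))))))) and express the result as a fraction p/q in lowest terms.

Start with 5.
7 + 1/(5/1) = 7 + 1/5 = 36/5
1 + 1/(36/5) = 1 + 5/36 = 41/36
1 + 1/(41/36) = 1 + 36/41 = 77/41
6 + 1/(77/41) = 6 + 41/77 = 503/77
4 + 1/(503/77) = 4 + 77/503 = 2089/503
1 + 1/(2089/503) = 1 + 503/2089 = 2592/2089
10 + 1/(2592/2089) = 10 + 2089/2592 = 28009/2592

28009/2592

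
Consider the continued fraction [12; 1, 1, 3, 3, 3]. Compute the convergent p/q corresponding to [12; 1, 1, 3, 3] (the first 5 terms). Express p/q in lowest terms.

289/23

Start with 3.
3 + 1/(3/1) = 3 + 1/3 = 10/3
1 + 1/(10/3) = 1 + 3/10 = 13/10
1 + 1/(13/10) = 1 + 10/13 = 23/13
12 + 1/(23/13) = 12 + 13/23 = 289/23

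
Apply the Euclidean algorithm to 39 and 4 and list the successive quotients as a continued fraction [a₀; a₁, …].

[9; 1, 3]

39 = 9·4 + 3, so a_0 = 9
4 = 1·3 + 1, so a_1 = 1
3 = 3·1 + 0, so a_2 = 3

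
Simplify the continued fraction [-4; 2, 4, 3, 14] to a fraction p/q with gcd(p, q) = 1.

a_0 = -4: -4/1
a_1 = 2: -7/2
a_2 = 4: -32/9
a_3 = 3: -103/29
a_4 = 14: -1474/415

-1474/415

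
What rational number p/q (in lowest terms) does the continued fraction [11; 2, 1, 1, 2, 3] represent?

501/44

Start with 3.
2 + 1/(3/1) = 2 + 1/3 = 7/3
1 + 1/(7/3) = 1 + 3/7 = 10/7
1 + 1/(10/7) = 1 + 7/10 = 17/10
2 + 1/(17/10) = 2 + 10/17 = 44/17
11 + 1/(44/17) = 11 + 17/44 = 501/44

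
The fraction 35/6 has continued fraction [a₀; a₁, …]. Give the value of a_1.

⌊35/6⌋ = 5, remainder 5
⌊6/5⌋ = 1, remainder 1

1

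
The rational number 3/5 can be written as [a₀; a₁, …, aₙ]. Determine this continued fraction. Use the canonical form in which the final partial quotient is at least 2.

[0; 1, 1, 2]

Apply division with remainder until the remainder is 0:
3 ÷ 5 → quotient 0, remainder 3
5 ÷ 3 → quotient 1, remainder 2
3 ÷ 2 → quotient 1, remainder 1
2 ÷ 1 → quotient 2, remainder 0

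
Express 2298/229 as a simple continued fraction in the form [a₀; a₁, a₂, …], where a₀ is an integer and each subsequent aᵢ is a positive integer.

2298 = 10·229 + 8, so a_0 = 10
229 = 28·8 + 5, so a_1 = 28
8 = 1·5 + 3, so a_2 = 1
5 = 1·3 + 2, so a_3 = 1
3 = 1·2 + 1, so a_4 = 1
2 = 2·1 + 0, so a_5 = 2

[10; 28, 1, 1, 1, 2]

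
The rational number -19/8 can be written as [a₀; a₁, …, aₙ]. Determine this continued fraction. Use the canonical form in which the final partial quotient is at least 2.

-19 = -3·8 + 5, so a_0 = -3
8 = 1·5 + 3, so a_1 = 1
5 = 1·3 + 2, so a_2 = 1
3 = 1·2 + 1, so a_3 = 1
2 = 2·1 + 0, so a_4 = 2

[-3; 1, 1, 1, 2]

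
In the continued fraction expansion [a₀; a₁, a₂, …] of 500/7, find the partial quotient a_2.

3

⌊500/7⌋ = 71, remainder 3
⌊7/3⌋ = 2, remainder 1
⌊3/1⌋ = 3, remainder 0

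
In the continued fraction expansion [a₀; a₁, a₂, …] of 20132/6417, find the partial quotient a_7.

11

Repeatedly divide and take the remainder:
20132 ÷ 6417 → quotient 3, remainder 881
6417 ÷ 881 → quotient 7, remainder 250
881 ÷ 250 → quotient 3, remainder 131
250 ÷ 131 → quotient 1, remainder 119
131 ÷ 119 → quotient 1, remainder 12
119 ÷ 12 → quotient 9, remainder 11
12 ÷ 11 → quotient 1, remainder 1
11 ÷ 1 → quotient 11, remainder 0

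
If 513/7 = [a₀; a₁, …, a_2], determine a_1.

513 ÷ 7 → quotient 73, remainder 2
7 ÷ 2 → quotient 3, remainder 1

3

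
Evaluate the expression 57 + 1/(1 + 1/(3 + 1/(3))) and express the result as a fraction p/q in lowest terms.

a_0 = 57: 57/1
a_1 = 1: 58/1
a_2 = 3: 231/4
a_3 = 3: 751/13

751/13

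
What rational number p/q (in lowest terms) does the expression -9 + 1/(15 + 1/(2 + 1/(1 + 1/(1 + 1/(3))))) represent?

a_0 = -9: -9/1
a_1 = 15: -134/15
a_2 = 2: -277/31
a_3 = 1: -411/46
a_4 = 1: -688/77
a_5 = 3: -2475/277

-2475/277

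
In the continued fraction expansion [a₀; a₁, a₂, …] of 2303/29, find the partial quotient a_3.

2

2303 ÷ 29 → quotient 79, remainder 12
29 ÷ 12 → quotient 2, remainder 5
12 ÷ 5 → quotient 2, remainder 2
5 ÷ 2 → quotient 2, remainder 1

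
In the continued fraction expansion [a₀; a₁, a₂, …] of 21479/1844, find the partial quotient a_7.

10

Repeatedly divide and take the remainder:
21479 = 11·1844 + 1195, so a_0 = 11
1844 = 1·1195 + 649, so a_1 = 1
1195 = 1·649 + 546, so a_2 = 1
649 = 1·546 + 103, so a_3 = 1
546 = 5·103 + 31, so a_4 = 5
103 = 3·31 + 10, so a_5 = 3
31 = 3·10 + 1, so a_6 = 3
10 = 10·1 + 0, so a_7 = 10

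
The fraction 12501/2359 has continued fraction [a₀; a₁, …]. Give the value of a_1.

3

⌊12501/2359⌋ = 5, remainder 706
⌊2359/706⌋ = 3, remainder 241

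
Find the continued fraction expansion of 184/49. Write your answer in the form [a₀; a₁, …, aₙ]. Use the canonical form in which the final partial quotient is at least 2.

[3; 1, 3, 12]

184 = 3·49 + 37, so a_0 = 3
49 = 1·37 + 12, so a_1 = 1
37 = 3·12 + 1, so a_2 = 3
12 = 12·1 + 0, so a_3 = 12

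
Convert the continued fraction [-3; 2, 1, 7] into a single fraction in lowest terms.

a_0 = -3: -3/1
a_1 = 2: -5/2
a_2 = 1: -8/3
a_3 = 7: -61/23

-61/23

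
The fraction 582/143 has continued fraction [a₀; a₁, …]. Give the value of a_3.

⌊582/143⌋ = 4, remainder 10
⌊143/10⌋ = 14, remainder 3
⌊10/3⌋ = 3, remainder 1
⌊3/1⌋ = 3, remainder 0

3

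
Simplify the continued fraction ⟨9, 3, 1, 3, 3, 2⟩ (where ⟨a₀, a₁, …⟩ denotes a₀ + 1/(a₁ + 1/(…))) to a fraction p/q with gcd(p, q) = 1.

Collapse the nested fraction from the inside out:
Start with 2.
3 + 1/(2/1) = 3 + 1/2 = 7/2
3 + 1/(7/2) = 3 + 2/7 = 23/7
1 + 1/(23/7) = 1 + 7/23 = 30/23
3 + 1/(30/23) = 3 + 23/30 = 113/30
9 + 1/(113/30) = 9 + 30/113 = 1047/113

1047/113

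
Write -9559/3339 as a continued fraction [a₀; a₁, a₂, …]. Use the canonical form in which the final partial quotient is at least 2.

-9559 = -3·3339 + 458, so a_0 = -3
3339 = 7·458 + 133, so a_1 = 7
458 = 3·133 + 59, so a_2 = 3
133 = 2·59 + 15, so a_3 = 2
59 = 3·15 + 14, so a_4 = 3
15 = 1·14 + 1, so a_5 = 1
14 = 14·1 + 0, so a_6 = 14

[-3; 7, 3, 2, 3, 1, 14]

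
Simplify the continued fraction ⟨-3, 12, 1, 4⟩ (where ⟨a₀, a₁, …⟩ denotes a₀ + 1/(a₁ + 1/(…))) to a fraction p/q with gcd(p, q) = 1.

-187/64

Starting at the tail and folding back:
Start with 4.
1 + 1/(4/1) = 1 + 1/4 = 5/4
12 + 1/(5/4) = 12 + 4/5 = 64/5
-3 + 1/(64/5) = -3 + 5/64 = -187/64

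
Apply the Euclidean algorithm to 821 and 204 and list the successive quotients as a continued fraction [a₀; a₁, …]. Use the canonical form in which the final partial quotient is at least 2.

821 = 4·204 + 5, so a_0 = 4
204 = 40·5 + 4, so a_1 = 40
5 = 1·4 + 1, so a_2 = 1
4 = 4·1 + 0, so a_3 = 4

[4; 40, 1, 4]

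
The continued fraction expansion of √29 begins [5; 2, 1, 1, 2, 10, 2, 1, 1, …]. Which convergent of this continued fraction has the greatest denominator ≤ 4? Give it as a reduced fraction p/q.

a_0 = 5: 5/1  (≤ bound)
a_1 = 2: 11/2  (≤ bound)
a_2 = 1: 16/3  (≤ bound)
a_3 = 1: 27/5  (> 4, stop)

16/3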